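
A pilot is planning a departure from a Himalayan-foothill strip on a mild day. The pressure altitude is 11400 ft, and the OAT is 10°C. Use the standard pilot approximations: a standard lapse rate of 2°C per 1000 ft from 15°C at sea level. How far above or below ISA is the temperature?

ISA+17.8°C

ISA temperature at 11400 ft = 15 − 2 × (11400/1000) = -7.8°C.
Deviation = OAT − ISA = 10 − (-7.8) = +17.8°C.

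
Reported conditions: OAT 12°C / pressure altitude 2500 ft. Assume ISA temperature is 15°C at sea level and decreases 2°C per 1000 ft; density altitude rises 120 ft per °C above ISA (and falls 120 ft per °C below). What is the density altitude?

ISA temperature at 2500 ft = 15 − 2 × (2500/1000) = 10°C.
ISA deviation = 12 − 10 = +2°C.
Density altitude = 2500 + 120 × (2) = 2500 + (+240) = 2740 ft.

2740 ft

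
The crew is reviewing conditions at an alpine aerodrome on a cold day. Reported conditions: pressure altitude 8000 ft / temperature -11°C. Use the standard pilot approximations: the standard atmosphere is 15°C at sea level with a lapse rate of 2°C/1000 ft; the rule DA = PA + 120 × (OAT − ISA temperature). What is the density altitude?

ISA temperature at 8000 ft = 15 − 2 × (8000/1000) = -1°C.
ISA deviation = -11 − (-1) = -10°C.
Density altitude = 8000 + 120 × (-10) = 8000 + (-1200) = 6800 ft.

6800 ft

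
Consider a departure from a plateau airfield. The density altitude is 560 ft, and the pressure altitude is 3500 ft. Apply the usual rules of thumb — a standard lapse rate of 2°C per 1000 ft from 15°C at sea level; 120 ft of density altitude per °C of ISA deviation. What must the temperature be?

Density altitude − pressure altitude = 560 − 3500 = -2940 ft.
At 120 ft/°C that is an ISA deviation of -2940/120 = -24.5°C.
ISA temperature at 3500 ft = 15 − 2 × (3500/1000) = 8°C.
OAT = ISA + deviation = 8 + (-24.5) = -16.5°C.

-16.5°C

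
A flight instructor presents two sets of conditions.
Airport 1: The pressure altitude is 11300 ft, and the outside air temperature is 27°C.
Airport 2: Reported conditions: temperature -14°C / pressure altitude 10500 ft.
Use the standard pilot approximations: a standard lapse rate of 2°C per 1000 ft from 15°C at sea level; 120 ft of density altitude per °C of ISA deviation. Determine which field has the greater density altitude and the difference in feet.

Airport 1: ISA temp = -7.6°C, deviation +34.6°C, DA = 11300 + 120 × 34.6 = 15452 ft.
Airport 2: ISA temp = -6°C, deviation -8°C, DA = 10500 + 120 × (-8) = 9540 ft.
Airport 1 is higher by 15452 − 9540 = 5912 ft.

Airport 1 by 5912 ft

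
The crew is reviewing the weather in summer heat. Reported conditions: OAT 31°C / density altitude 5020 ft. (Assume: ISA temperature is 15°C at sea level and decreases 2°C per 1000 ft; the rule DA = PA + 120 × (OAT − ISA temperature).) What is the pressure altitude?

2500 ft

DA = PA + 120 × (OAT − (15 − 2·PA/1000)) = PA + 120·OAT − 1800 + 0.24·PA = 1.24·PA + 120·OAT − 1800.
So 1.24·PA = 5020 − 120 × 31 + 1800 = 3100.
PA = 3100 / 1.24 = 2500 ft.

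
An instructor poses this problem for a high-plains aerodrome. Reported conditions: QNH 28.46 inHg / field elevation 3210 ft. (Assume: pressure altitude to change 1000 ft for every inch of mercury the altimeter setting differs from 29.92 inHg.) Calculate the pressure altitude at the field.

Pressure correction = (29.92 − 28.46) × 1000 = +1460 ft.
Pressure altitude = 3210 + (+1460) = 4670 ft.

4670 ft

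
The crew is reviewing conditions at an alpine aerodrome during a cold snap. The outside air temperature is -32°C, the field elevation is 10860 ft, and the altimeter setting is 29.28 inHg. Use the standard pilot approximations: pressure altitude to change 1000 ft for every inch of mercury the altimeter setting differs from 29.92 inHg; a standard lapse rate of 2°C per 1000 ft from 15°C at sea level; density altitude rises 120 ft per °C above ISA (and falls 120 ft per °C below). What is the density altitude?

Pressure altitude = 10860 + (29.92 − 29.28) × 1000 = 10860 + (+640) = 11500 ft.
ISA temperature at 11500 ft = 15 − 2 × (11500/1000) = -8°C.
ISA deviation = -32 − (-8) = -24°C.
Density altitude = 11500 + 120 × (-24) = 8620 ft.

8620 ft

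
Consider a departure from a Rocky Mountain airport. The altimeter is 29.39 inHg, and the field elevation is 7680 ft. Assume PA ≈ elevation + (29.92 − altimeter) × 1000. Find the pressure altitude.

Pressure correction = (29.92 − 29.39) × 1000 = +530 ft.
Pressure altitude = 7680 + (+530) = 8210 ft.

8210 ft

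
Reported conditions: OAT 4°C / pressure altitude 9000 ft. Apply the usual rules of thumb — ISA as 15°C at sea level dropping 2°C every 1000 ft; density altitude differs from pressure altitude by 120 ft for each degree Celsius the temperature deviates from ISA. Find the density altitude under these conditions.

ISA temperature at 9000 ft = 15 − 2 × (9000/1000) = -3°C.
ISA deviation = 4 − (-3) = +7°C.
Density altitude = 9000 + 120 × (7) = 9000 + (+840) = 9840 ft.

9840 ft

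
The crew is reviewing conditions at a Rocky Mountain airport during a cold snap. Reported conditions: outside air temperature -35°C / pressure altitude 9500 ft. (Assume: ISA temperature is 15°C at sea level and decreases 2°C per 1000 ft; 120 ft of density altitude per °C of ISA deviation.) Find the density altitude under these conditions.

5780 ft

ISA temperature at 9500 ft = 15 − 2 × (9500/1000) = -4°C.
ISA deviation = -35 − (-4) = -31°C.
Density altitude = 9500 + 120 × (-31) = 9500 + (-3720) = 5780 ft.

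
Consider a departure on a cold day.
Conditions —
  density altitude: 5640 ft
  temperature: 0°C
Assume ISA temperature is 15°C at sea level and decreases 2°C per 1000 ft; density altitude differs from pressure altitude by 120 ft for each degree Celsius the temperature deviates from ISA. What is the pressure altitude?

6000 ft

DA = PA + 120 × (OAT − (15 − 2·PA/1000)) = PA + 120·OAT − 1800 + 0.24·PA = 1.24·PA + 120·OAT − 1800.
So 1.24·PA = 5640 − 120 × 0 + 1800 = 7440.
PA = 7440 / 1.24 = 6000 ft.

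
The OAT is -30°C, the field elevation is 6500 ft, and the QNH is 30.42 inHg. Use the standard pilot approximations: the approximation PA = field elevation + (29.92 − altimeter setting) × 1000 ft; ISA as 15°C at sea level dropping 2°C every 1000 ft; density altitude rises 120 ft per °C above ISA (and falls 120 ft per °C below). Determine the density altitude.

2040 ft

Pressure altitude = 6500 + (29.92 − 30.42) × 1000 = 6500 + (-500) = 6000 ft.
ISA temperature at 6000 ft = 15 − 2 × (6000/1000) = 3°C.
ISA deviation = -30 − 3 = -33°C.
Density altitude = 6000 + 120 × (-33) = 2040 ft.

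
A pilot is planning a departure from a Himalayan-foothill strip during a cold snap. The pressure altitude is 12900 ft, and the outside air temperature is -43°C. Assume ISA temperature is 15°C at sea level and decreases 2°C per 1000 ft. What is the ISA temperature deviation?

ISA-32.2°C

ISA temperature at 12900 ft = 15 − 2 × (12900/1000) = -10.8°C.
Deviation = OAT − ISA = -43 − (-10.8) = -32.2°C.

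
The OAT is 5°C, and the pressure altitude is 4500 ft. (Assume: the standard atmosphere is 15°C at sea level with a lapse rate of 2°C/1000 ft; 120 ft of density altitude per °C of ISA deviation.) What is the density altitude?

ISA temperature at 4500 ft = 15 − 2 × (4500/1000) = 6°C.
ISA deviation = 5 − 6 = -1°C.
Density altitude = 4500 + 120 × (-1) = 4500 + (-120) = 4380 ft.

4380 ft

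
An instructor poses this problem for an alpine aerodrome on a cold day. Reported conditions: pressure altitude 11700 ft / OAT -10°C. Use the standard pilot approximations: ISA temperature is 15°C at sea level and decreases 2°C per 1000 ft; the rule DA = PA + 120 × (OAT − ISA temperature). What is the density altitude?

ISA temperature at 11700 ft = 15 − 2 × (11700/1000) = -8.4°C.
ISA deviation = -10 − (-8.4) = -1.6°C.
Density altitude = 11700 + 120 × (-1.6) = 11700 + (-192) = 11508 ft.

11508 ft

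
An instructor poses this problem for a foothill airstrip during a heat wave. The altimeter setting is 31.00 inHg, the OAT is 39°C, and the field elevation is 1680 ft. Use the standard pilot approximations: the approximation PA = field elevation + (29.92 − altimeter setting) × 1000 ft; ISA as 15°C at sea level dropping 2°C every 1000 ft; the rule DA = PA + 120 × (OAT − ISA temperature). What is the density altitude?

Pressure altitude = 1680 + (29.92 − 31.00) × 1000 = 1680 + (-1080) = 600 ft.
ISA temperature at 600 ft = 15 − 2 × (600/1000) = 13.8°C.
ISA deviation = 39 − 13.8 = +25.2°C.
Density altitude = 600 + 120 × (25.2) = 3624 ft.

3624 ft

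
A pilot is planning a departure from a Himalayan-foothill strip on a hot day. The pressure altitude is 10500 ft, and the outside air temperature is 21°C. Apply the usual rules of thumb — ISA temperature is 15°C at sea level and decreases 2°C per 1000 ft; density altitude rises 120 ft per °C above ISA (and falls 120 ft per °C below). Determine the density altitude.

13740 ft

ISA temperature at 10500 ft = 15 − 2 × (10500/1000) = -6°C.
ISA deviation = 21 − (-6) = +27°C.
Density altitude = 10500 + 120 × (27) = 10500 + (+3240) = 13740 ft.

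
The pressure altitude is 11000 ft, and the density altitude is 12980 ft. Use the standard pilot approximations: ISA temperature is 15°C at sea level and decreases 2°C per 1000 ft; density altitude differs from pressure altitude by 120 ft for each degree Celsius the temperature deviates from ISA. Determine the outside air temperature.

9.5°C

Density altitude − pressure altitude = 12980 − 11000 = +1980 ft.
At 120 ft/°C that is an ISA deviation of 1980/120 = +16.5°C.
ISA temperature at 11000 ft = 15 − 2 × (11000/1000) = -7°C.
OAT = ISA + deviation = -7 + (+16.5) = 9.5°C.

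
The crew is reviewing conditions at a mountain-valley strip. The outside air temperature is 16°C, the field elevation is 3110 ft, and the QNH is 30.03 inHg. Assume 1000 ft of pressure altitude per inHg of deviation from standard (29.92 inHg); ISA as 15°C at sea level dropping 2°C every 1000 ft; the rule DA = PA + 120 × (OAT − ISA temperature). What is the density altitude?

3840 ft

Pressure altitude = 3110 + (29.92 − 30.03) × 1000 = 3110 + (-110) = 3000 ft.
ISA temperature at 3000 ft = 15 − 2 × (3000/1000) = 9°C.
ISA deviation = 16 − 9 = +7°C.
Density altitude = 3000 + 120 × (7) = 3840 ft.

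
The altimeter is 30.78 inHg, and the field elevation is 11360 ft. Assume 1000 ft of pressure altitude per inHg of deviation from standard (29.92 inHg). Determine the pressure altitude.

Pressure correction = (29.92 − 30.78) × 1000 = -860 ft.
Pressure altitude = 11360 + (-860) = 10500 ft.

10500 ft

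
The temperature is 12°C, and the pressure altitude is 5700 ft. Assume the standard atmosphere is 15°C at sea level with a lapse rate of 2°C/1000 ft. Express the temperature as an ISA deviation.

ISA+8.4°C

ISA temperature at 5700 ft = 15 − 2 × (5700/1000) = 3.6°C.
Deviation = OAT − ISA = 12 − 3.6 = +8.4°C.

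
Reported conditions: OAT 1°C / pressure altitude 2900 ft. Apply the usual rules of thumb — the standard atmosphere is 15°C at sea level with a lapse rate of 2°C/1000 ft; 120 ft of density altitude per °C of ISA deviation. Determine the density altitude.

ISA temperature at 2900 ft = 15 − 2 × (2900/1000) = 9.2°C.
ISA deviation = 1 − 9.2 = -8.2°C.
Density altitude = 2900 + 120 × (-8.2) = 2900 + (-984) = 1916 ft.

1916 ft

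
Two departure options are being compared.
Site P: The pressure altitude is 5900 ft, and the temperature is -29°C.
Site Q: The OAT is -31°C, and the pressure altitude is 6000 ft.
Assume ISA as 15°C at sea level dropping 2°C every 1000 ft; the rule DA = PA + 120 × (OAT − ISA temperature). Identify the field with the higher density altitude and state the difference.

Site P: ISA temp = 3.2°C, deviation -32.2°C, DA = 5900 + 120 × (-32.2) = 2036 ft.
Site Q: ISA temp = 3°C, deviation -34°C, DA = 6000 + 120 × (-34) = 1920 ft.
Site P is higher by 2036 − 1920 = 116 ft.

Site P by 116 ft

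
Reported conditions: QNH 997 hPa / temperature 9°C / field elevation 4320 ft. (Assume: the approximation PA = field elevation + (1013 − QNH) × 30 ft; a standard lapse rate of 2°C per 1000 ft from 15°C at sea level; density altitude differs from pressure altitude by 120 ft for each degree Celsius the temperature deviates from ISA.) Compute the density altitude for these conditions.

5232 ft

Pressure altitude = 4320 + (1013 − 997) × 30 = 4320 + (+480) = 4800 ft.
ISA temperature at 4800 ft = 15 − 2 × (4800/1000) = 5.4°C.
ISA deviation = 9 − 5.4 = +3.6°C.
Density altitude = 4800 + 120 × (3.6) = 5232 ft.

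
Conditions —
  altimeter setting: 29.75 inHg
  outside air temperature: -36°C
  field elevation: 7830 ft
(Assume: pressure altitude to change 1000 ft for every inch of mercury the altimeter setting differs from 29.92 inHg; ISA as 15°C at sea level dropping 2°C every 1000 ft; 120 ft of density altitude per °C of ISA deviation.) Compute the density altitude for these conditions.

3800 ft

Pressure altitude = 7830 + (29.92 − 29.75) × 1000 = 7830 + (+170) = 8000 ft.
ISA temperature at 8000 ft = 15 − 2 × (8000/1000) = -1°C.
ISA deviation = -36 − (-1) = -35°C.
Density altitude = 8000 + 120 × (-35) = 3800 ft.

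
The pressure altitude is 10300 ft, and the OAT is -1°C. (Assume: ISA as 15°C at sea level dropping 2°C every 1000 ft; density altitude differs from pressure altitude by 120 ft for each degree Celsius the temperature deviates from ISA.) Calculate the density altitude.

ISA temperature at 10300 ft = 15 − 2 × (10300/1000) = -5.6°C.
ISA deviation = -1 − (-5.6) = +4.6°C.
Density altitude = 10300 + 120 × (4.6) = 10300 + (+552) = 10852 ft.

10852 ft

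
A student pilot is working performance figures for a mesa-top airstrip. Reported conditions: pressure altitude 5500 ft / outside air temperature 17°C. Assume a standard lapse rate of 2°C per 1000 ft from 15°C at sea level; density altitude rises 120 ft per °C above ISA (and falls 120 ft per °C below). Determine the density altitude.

7060 ft

ISA temperature at 5500 ft = 15 − 2 × (5500/1000) = 4°C.
ISA deviation = 17 − 4 = +13°C.
Density altitude = 5500 + 120 × (13) = 5500 + (+1560) = 7060 ft.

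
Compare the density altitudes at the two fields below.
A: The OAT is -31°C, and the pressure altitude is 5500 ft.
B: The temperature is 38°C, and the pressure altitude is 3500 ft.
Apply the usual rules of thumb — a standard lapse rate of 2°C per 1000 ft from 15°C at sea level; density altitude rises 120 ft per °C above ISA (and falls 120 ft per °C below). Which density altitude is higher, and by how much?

A: ISA temp = 4°C, deviation -35°C, DA = 5500 + 120 × (-35) = 1300 ft.
B: ISA temp = 8°C, deviation +30°C, DA = 3500 + 120 × 30 = 7100 ft.
B is higher by 7100 − 1300 = 5800 ft.

B by 5800 ft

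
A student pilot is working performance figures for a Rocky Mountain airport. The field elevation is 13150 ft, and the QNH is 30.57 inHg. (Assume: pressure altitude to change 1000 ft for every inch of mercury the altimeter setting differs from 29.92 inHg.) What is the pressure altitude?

12500 ft

Pressure correction = (29.92 − 30.57) × 1000 = -650 ft.
Pressure altitude = 13150 + (-650) = 12500 ft.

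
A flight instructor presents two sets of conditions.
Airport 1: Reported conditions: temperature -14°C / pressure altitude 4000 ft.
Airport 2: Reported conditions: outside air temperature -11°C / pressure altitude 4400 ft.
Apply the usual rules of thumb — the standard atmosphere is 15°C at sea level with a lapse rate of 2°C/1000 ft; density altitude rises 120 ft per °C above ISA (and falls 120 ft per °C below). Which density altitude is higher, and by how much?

Airport 2 by 856 ft

Airport 1: ISA temp = 7°C, deviation -21°C, DA = 4000 + 120 × (-21) = 1480 ft.
Airport 2: ISA temp = 6.2°C, deviation -17.2°C, DA = 4400 + 120 × (-17.2) = 2336 ft.
Airport 2 is higher by 2336 − 1480 = 856 ft.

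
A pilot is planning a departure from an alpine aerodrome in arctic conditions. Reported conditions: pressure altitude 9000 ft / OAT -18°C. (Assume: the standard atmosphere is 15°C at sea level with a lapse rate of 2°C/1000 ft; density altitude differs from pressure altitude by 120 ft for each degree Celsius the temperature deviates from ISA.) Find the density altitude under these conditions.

ISA temperature at 9000 ft = 15 − 2 × (9000/1000) = -3°C.
ISA deviation = -18 − (-3) = -15°C.
Density altitude = 9000 + 120 × (-15) = 9000 + (-1800) = 7200 ft.

7200 ft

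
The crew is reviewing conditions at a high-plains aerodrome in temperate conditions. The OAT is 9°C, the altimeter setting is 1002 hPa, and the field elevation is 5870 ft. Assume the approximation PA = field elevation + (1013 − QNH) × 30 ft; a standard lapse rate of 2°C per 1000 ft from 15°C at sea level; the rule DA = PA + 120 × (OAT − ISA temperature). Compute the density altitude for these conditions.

Pressure altitude = 5870 + (1013 − 1002) × 30 = 5870 + (+330) = 6200 ft.
ISA temperature at 6200 ft = 15 − 2 × (6200/1000) = 2.6°C.
ISA deviation = 9 − 2.6 = +6.4°C.
Density altitude = 6200 + 120 × (6.4) = 6968 ft.

6968 ft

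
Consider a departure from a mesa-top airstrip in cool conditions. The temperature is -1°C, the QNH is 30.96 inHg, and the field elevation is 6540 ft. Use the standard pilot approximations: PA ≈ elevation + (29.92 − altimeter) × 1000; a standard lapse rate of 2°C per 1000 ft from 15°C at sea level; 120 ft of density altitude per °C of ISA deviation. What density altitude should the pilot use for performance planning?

Pressure altitude = 6540 + (29.92 − 30.96) × 1000 = 6540 + (-1040) = 5500 ft.
ISA temperature at 5500 ft = 15 − 2 × (5500/1000) = 4°C.
ISA deviation = -1 − 4 = -5°C.
Density altitude = 5500 + 120 × (-5) = 4900 ft.

4900 ft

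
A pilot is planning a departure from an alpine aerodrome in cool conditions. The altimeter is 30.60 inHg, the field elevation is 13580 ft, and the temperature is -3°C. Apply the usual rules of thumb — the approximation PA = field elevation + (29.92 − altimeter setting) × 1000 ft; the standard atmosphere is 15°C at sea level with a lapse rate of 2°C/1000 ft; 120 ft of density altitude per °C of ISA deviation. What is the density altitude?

13836 ft

Pressure altitude = 13580 + (29.92 − 30.60) × 1000 = 13580 + (-680) = 12900 ft.
ISA temperature at 12900 ft = 15 − 2 × (12900/1000) = -10.8°C.
ISA deviation = -3 − (-10.8) = +7.8°C.
Density altitude = 12900 + 120 × (7.8) = 13836 ft.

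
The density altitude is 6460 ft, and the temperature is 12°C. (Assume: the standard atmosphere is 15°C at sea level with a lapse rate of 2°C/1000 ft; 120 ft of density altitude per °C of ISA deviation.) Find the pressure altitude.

5500 ft

DA = PA + 120 × (OAT − (15 − 2·PA/1000)) = PA + 120·OAT − 1800 + 0.24·PA = 1.24·PA + 120·OAT − 1800.
So 1.24·PA = 6460 − 120 × 12 + 1800 = 6820.
PA = 6820 / 1.24 = 5500 ft.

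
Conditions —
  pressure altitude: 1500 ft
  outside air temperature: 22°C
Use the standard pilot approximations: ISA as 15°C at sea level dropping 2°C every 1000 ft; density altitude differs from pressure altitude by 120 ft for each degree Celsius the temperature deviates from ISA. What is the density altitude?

ISA temperature at 1500 ft = 15 − 2 × (1500/1000) = 12°C.
ISA deviation = 22 − 12 = +10°C.
Density altitude = 1500 + 120 × (10) = 1500 + (+1200) = 2700 ft.

2700 ft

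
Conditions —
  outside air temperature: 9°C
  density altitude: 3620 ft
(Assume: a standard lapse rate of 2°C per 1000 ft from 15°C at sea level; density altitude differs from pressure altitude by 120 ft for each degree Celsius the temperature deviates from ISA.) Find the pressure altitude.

DA = PA + 120 × (OAT − (15 − 2·PA/1000)) = PA + 120·OAT − 1800 + 0.24·PA = 1.24·PA + 120·OAT − 1800.
So 1.24·PA = 3620 − 120 × 9 + 1800 = 4340.
PA = 4340 / 1.24 = 3500 ft.

3500 ft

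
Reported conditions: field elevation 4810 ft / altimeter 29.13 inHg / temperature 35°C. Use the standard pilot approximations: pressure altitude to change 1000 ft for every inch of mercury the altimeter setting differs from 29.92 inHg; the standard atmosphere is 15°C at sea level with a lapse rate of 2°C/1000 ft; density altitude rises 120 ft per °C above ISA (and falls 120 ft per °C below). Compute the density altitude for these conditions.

Pressure altitude = 4810 + (29.92 − 29.13) × 1000 = 4810 + (+790) = 5600 ft.
ISA temperature at 5600 ft = 15 − 2 × (5600/1000) = 3.8°C.
ISA deviation = 35 − 3.8 = +31.2°C.
Density altitude = 5600 + 120 × (31.2) = 9344 ft.

9344 ft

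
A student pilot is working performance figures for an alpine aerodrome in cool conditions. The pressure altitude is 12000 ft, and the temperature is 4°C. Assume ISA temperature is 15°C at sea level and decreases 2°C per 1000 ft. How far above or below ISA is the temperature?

ISA temperature at 12000 ft = 15 − 2 × (12000/1000) = -9°C.
Deviation = OAT − ISA = 4 − (-9) = +13°C.

ISA+13°C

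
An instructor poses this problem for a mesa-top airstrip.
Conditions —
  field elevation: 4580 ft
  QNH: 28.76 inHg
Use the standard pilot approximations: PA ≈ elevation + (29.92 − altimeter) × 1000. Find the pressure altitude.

5740 ft

Pressure correction = (29.92 − 28.76) × 1000 = +1160 ft.
Pressure altitude = 4580 + (+1160) = 5740 ft.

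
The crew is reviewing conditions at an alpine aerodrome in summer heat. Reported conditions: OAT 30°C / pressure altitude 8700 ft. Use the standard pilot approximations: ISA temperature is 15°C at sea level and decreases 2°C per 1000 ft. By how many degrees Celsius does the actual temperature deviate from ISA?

ISA temperature at 8700 ft = 15 − 2 × (8700/1000) = -2.4°C.
Deviation = OAT − ISA = 30 − (-2.4) = +32.4°C.

ISA+32.4°C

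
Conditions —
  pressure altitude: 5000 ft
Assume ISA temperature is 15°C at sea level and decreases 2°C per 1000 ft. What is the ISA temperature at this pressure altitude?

5°C

ISA temperature = 15 − 2 × (5000/1000) = 15 − 10 = 5°C.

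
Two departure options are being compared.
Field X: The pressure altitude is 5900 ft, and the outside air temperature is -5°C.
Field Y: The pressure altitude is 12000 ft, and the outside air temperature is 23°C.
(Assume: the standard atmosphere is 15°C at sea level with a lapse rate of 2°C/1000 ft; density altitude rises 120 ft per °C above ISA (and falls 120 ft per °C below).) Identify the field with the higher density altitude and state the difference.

Field X: ISA temp = 3.2°C, deviation -8.2°C, DA = 5900 + 120 × (-8.2) = 4916 ft.
Field Y: ISA temp = -9°C, deviation +32°C, DA = 12000 + 120 × 32 = 15840 ft.
Field Y is higher by 15840 − 4916 = 10924 ft.

Field Y by 10924 ft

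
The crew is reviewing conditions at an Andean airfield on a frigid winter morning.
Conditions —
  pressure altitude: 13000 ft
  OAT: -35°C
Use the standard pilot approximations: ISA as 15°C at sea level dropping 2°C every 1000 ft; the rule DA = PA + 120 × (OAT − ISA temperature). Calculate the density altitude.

ISA temperature at 13000 ft = 15 − 2 × (13000/1000) = -11°C.
ISA deviation = -35 − (-11) = -24°C.
Density altitude = 13000 + 120 × (-24) = 13000 + (-2880) = 10120 ft.

10120 ft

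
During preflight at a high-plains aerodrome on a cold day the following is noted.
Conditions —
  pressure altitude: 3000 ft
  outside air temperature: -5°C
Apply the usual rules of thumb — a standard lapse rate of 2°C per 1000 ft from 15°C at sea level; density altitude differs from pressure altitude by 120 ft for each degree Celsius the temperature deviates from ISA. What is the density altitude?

1320 ft

ISA temperature at 3000 ft = 15 − 2 × (3000/1000) = 9°C.
ISA deviation = -5 − 9 = -14°C.
Density altitude = 3000 + 120 × (-14) = 3000 + (-1680) = 1320 ft.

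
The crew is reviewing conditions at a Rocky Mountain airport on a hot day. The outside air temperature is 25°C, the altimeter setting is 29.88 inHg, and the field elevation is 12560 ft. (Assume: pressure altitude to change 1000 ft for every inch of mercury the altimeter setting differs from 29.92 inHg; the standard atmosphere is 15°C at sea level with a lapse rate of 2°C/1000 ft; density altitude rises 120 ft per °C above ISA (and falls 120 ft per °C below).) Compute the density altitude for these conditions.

16824 ft

Pressure altitude = 12560 + (29.92 − 29.88) × 1000 = 12560 + (+40) = 12600 ft.
ISA temperature at 12600 ft = 15 − 2 × (12600/1000) = -10.2°C.
ISA deviation = 25 − (-10.2) = +35.2°C.
Density altitude = 12600 + 120 × (35.2) = 16824 ft.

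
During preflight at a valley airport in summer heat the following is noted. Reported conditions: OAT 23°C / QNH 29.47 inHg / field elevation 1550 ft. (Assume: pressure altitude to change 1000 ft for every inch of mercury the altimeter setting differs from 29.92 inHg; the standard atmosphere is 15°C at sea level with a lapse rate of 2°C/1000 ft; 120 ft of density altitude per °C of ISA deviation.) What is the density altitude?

3440 ft

Pressure altitude = 1550 + (29.92 − 29.47) × 1000 = 1550 + (+450) = 2000 ft.
ISA temperature at 2000 ft = 15 − 2 × (2000/1000) = 11°C.
ISA deviation = 23 − 11 = +12°C.
Density altitude = 2000 + 120 × (12) = 3440 ft.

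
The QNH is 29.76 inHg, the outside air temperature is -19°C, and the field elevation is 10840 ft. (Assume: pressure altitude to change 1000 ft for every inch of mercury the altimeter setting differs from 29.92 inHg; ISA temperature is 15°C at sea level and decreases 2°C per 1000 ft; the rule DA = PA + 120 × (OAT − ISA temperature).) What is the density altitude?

9560 ft

Pressure altitude = 10840 + (29.92 − 29.76) × 1000 = 10840 + (+160) = 11000 ft.
ISA temperature at 11000 ft = 15 − 2 × (11000/1000) = -7°C.
ISA deviation = -19 − (-7) = -12°C.
Density altitude = 11000 + 120 × (-12) = 9560 ft.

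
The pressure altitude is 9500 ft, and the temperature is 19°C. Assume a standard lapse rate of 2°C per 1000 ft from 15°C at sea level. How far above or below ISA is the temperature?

ISA temperature at 9500 ft = 15 − 2 × (9500/1000) = -4°C.
Deviation = OAT − ISA = 19 − (-4) = +23°C.

ISA+23°C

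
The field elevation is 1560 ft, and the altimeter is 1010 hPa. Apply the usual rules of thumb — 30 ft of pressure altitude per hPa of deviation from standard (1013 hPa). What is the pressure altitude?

1650 ft

Pressure correction = (1013 − 1010) × 30 = +90 ft.
Pressure altitude = 1560 + (+90) = 1650 ft.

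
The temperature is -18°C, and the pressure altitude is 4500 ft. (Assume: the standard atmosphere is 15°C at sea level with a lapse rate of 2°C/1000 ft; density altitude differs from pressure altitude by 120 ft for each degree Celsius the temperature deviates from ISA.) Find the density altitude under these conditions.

1620 ft

ISA temperature at 4500 ft = 15 − 2 × (4500/1000) = 6°C.
ISA deviation = -18 − 6 = -24°C.
Density altitude = 4500 + 120 × (-24) = 4500 + (-2880) = 1620 ft.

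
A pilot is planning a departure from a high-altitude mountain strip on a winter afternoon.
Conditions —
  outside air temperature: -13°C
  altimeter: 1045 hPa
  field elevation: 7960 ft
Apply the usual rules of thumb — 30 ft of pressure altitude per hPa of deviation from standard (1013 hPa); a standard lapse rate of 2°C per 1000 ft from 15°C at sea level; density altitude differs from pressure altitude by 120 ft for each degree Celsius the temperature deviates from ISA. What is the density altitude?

5320 ft

Pressure altitude = 7960 + (1013 − 1045) × 30 = 7960 + (-960) = 7000 ft.
ISA temperature at 7000 ft = 15 − 2 × (7000/1000) = 1°C.
ISA deviation = -13 − 1 = -14°C.
Density altitude = 7000 + 120 × (-14) = 5320 ft.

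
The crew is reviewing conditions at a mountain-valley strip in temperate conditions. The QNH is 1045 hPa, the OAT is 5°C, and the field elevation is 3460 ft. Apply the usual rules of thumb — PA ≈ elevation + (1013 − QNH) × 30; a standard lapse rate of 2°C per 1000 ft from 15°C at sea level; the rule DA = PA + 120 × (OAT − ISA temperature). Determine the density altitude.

1900 ft

Pressure altitude = 3460 + (1013 − 1045) × 30 = 3460 + (-960) = 2500 ft.
ISA temperature at 2500 ft = 15 − 2 × (2500/1000) = 10°C.
ISA deviation = 5 − 10 = -5°C.
Density altitude = 2500 + 120 × (-5) = 1900 ft.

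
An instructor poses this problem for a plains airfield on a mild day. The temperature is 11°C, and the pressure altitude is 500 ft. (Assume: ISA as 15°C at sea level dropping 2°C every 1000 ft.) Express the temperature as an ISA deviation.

ISA-3°C

ISA temperature at 500 ft = 15 − 2 × (500/1000) = 14°C.
Deviation = OAT − ISA = 11 − 14 = -3°C.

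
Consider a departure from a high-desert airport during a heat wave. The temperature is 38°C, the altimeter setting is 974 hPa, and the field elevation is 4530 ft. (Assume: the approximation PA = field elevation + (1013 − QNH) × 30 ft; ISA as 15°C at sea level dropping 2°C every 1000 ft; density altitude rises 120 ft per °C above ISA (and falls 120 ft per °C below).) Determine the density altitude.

Pressure altitude = 4530 + (1013 − 974) × 30 = 4530 + (+1170) = 5700 ft.
ISA temperature at 5700 ft = 15 − 2 × (5700/1000) = 3.6°C.
ISA deviation = 38 − 3.6 = +34.4°C.
Density altitude = 5700 + 120 × (34.4) = 9828 ft.

9828 ft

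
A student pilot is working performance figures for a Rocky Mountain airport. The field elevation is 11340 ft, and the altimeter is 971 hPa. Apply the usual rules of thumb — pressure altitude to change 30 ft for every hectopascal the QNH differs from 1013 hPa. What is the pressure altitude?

12600 ft

Pressure correction = (1013 − 971) × 30 = +1260 ft.
Pressure altitude = 11340 + (+1260) = 12600 ft.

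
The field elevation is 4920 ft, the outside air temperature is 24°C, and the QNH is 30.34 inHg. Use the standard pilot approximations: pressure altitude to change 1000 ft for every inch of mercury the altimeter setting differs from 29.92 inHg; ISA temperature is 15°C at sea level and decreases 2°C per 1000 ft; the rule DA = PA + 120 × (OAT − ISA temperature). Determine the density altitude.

Pressure altitude = 4920 + (29.92 − 30.34) × 1000 = 4920 + (-420) = 4500 ft.
ISA temperature at 4500 ft = 15 − 2 × (4500/1000) = 6°C.
ISA deviation = 24 − 6 = +18°C.
Density altitude = 4500 + 120 × (18) = 6660 ft.

6660 ft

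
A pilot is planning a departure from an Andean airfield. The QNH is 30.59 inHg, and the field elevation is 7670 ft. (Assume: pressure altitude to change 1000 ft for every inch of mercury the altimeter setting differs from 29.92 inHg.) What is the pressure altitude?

Pressure correction = (29.92 − 30.59) × 1000 = -670 ft.
Pressure altitude = 7670 + (-670) = 7000 ft.

7000 ft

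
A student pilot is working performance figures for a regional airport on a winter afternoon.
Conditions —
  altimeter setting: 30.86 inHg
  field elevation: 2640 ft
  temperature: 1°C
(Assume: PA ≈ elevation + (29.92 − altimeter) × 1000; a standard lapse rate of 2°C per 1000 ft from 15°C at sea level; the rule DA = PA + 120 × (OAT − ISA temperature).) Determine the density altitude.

Pressure altitude = 2640 + (29.92 − 30.86) × 1000 = 2640 + (-940) = 1700 ft.
ISA temperature at 1700 ft = 15 − 2 × (1700/1000) = 11.6°C.
ISA deviation = 1 − 11.6 = -10.6°C.
Density altitude = 1700 + 120 × (-10.6) = 428 ft.

428 ft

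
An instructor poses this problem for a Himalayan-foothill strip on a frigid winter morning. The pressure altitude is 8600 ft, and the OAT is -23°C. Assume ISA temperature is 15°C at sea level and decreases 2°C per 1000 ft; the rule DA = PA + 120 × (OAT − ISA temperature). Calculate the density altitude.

ISA temperature at 8600 ft = 15 − 2 × (8600/1000) = -2.2°C.
ISA deviation = -23 − (-2.2) = -20.8°C.
Density altitude = 8600 + 120 × (-20.8) = 8600 + (-2496) = 6104 ft.

6104 ft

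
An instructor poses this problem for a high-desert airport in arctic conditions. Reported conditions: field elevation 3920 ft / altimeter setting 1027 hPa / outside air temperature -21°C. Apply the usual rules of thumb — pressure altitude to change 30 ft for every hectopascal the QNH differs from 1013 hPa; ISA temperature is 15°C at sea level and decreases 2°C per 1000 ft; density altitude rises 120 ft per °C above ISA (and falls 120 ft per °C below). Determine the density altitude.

Pressure altitude = 3920 + (1013 − 1027) × 30 = 3920 + (-420) = 3500 ft.
ISA temperature at 3500 ft = 15 − 2 × (3500/1000) = 8°C.
ISA deviation = -21 − 8 = -29°C.
Density altitude = 3500 + 120 × (-29) = 20 ft.

20 ft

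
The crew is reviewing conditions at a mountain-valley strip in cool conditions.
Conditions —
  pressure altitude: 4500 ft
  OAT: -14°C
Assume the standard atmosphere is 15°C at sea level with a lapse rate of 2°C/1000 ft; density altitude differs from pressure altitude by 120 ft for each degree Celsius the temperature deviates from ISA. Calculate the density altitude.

ISA temperature at 4500 ft = 15 − 2 × (4500/1000) = 6°C.
ISA deviation = -14 − 6 = -20°C.
Density altitude = 4500 + 120 × (-20) = 4500 + (-2400) = 2100 ft.

2100 ft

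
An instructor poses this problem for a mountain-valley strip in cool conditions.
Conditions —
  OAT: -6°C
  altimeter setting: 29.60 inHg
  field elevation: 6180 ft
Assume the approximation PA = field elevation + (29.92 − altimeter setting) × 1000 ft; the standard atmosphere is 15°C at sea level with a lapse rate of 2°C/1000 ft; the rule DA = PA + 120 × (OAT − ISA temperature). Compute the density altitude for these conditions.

Pressure altitude = 6180 + (29.92 − 29.60) × 1000 = 6180 + (+320) = 6500 ft.
ISA temperature at 6500 ft = 15 − 2 × (6500/1000) = 2°C.
ISA deviation = -6 − 2 = -8°C.
Density altitude = 6500 + 120 × (-8) = 5540 ft.

5540 ft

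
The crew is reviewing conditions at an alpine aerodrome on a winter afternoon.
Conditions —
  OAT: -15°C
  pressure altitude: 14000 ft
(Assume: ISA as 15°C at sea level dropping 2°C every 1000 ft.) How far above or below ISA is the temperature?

ISA temperature at 14000 ft = 15 − 2 × (14000/1000) = -13°C.
Deviation = OAT − ISA = -15 − (-13) = -2°C.

ISA-2°C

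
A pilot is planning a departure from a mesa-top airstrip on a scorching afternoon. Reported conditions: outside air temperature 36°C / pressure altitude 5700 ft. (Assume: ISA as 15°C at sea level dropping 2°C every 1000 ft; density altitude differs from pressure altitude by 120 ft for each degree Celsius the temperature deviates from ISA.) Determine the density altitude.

ISA temperature at 5700 ft = 15 − 2 × (5700/1000) = 3.6°C.
ISA deviation = 36 − 3.6 = +32.4°C.
Density altitude = 5700 + 120 × (32.4) = 5700 + (+3888) = 9588 ft.

9588 ft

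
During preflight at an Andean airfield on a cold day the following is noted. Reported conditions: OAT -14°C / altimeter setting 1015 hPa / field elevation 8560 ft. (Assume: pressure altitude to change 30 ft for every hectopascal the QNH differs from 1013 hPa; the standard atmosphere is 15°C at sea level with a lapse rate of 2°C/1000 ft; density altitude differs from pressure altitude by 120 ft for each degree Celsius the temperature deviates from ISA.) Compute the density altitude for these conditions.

7060 ft

Pressure altitude = 8560 + (1013 − 1015) × 30 = 8560 + (-60) = 8500 ft.
ISA temperature at 8500 ft = 15 − 2 × (8500/1000) = -2°C.
ISA deviation = -14 − (-2) = -12°C.
Density altitude = 8500 + 120 × (-12) = 7060 ft.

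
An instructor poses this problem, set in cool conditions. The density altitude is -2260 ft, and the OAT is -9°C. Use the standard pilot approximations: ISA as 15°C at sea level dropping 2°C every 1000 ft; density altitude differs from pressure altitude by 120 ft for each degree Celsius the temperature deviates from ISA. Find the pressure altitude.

DA = PA + 120 × (OAT − (15 − 2·PA/1000)) = PA + 120·OAT − 1800 + 0.24·PA = 1.24·PA + 120·OAT − 1800.
So 1.24·PA = -2260 − 120 × (-9) + 1800 = 620.
PA = 620 / 1.24 = 500 ft.

500 ft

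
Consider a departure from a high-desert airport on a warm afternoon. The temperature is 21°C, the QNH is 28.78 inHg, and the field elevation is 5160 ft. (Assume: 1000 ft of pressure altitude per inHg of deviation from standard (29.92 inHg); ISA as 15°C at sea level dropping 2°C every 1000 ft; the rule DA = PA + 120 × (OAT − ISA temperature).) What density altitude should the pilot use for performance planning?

Pressure altitude = 5160 + (29.92 − 28.78) × 1000 = 5160 + (+1140) = 6300 ft.
ISA temperature at 6300 ft = 15 − 2 × (6300/1000) = 2.4°C.
ISA deviation = 21 − 2.4 = +18.6°C.
Density altitude = 6300 + 120 × (18.6) = 8532 ft.

8532 ft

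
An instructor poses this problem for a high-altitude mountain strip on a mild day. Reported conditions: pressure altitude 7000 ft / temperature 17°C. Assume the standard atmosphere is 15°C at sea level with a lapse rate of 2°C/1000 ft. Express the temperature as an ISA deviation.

ISA+16°C

ISA temperature at 7000 ft = 15 − 2 × (7000/1000) = 1°C.
Deviation = OAT − ISA = 17 − 1 = +16°C.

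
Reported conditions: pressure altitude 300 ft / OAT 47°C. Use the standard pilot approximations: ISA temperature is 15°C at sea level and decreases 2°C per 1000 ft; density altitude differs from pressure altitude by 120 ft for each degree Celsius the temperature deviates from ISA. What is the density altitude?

4212 ft

ISA temperature at 300 ft = 15 − 2 × (300/1000) = 14.4°C.
ISA deviation = 47 − 14.4 = +32.6°C.
Density altitude = 300 + 120 × (32.6) = 300 + (+3912) = 4212 ft.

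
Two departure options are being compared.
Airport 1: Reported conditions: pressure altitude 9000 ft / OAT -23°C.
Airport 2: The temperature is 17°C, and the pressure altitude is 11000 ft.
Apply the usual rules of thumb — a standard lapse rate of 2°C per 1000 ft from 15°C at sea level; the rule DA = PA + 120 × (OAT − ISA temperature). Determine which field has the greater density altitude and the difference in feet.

Airport 2 by 7280 ft

Airport 1: ISA temp = -3°C, deviation -20°C, DA = 9000 + 120 × (-20) = 6600 ft.
Airport 2: ISA temp = -7°C, deviation +24°C, DA = 11000 + 120 × 24 = 13880 ft.
Airport 2 is higher by 13880 − 6600 = 7280 ft.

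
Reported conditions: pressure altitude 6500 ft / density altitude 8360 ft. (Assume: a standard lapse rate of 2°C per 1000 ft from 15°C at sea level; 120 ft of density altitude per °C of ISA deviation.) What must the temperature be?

Density altitude − pressure altitude = 8360 − 6500 = +1860 ft.
At 120 ft/°C that is an ISA deviation of 1860/120 = +15.5°C.
ISA temperature at 6500 ft = 15 − 2 × (6500/1000) = 2°C.
OAT = ISA + deviation = 2 + (+15.5) = 17.5°C.

17.5°C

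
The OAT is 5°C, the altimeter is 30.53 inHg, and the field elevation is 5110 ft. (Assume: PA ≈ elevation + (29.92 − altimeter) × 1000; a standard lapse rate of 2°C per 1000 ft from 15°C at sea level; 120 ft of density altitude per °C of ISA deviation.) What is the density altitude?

4380 ft

Pressure altitude = 5110 + (29.92 − 30.53) × 1000 = 5110 + (-610) = 4500 ft.
ISA temperature at 4500 ft = 15 − 2 × (4500/1000) = 6°C.
ISA deviation = 5 − 6 = -1°C.
Density altitude = 4500 + 120 × (-1) = 4380 ft.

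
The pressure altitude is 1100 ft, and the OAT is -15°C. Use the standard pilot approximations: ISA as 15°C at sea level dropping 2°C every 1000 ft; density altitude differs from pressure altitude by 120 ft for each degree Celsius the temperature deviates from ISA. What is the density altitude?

ISA temperature at 1100 ft = 15 − 2 × (1100/1000) = 12.8°C.
ISA deviation = -15 − 12.8 = -27.8°C.
Density altitude = 1100 + 120 × (-27.8) = 1100 + (-3336) = -2236 ft.

-2236 ft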